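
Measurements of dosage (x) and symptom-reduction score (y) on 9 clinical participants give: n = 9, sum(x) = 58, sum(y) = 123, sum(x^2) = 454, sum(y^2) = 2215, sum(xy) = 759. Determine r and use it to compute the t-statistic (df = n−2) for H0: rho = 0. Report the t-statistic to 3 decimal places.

-0.436

Numerator: nΣxy − (Σx)(Σy) = 9·759 − (58)(123) = -303
Denominator: √[(nΣx²−(Σx)²)(nΣy²−(Σy)²)]
  nΣx²−(Σx)² = 9·454 − 3364 = 722;  nΣy²−(Σy)² = 9·2215 − 15129 = 4806
  √(722·4806) = √3469932 = 1862.7753
r = -303 / 1862.7753 = -0.1627
t = r·√(n−2)/√(1−r²) = -0.1627·√7 / √(1−0.026471) = -0.430464 / 0.986676 = -0.436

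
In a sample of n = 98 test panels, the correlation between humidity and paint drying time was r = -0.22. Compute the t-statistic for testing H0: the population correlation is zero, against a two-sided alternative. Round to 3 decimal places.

-2.210

1 − r² = 1 − 0.0484 = 0.9516;  √(1−r²) = 0.975500
√(n−2) = √96 = 9.797959
t = r·√(n−2)/√(1−r²) = -0.22 · 9.797959 / 0.975500 = -2.210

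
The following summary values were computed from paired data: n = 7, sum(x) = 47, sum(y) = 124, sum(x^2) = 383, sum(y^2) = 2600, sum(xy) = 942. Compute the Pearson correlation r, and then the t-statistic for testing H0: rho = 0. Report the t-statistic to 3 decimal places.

Numerator: nΣxy − (Σx)(Σy) = 7·942 − (47)(124) = 766
Denominator: √[(nΣx²−(Σx)²)(nΣy²−(Σy)²)]
  nΣx²−(Σx)² = 7·383 − 2209 = 472;  nΣy²−(Σy)² = 7·2600 − 15376 = 2824
  √(472·2824) = √1332928 = 1154.5250
r = 766 / 1154.5250 = 0.6635
t = r·√(n−2)/√(1−r²) = 0.6635·√5 / √(1−0.440232) = 1.483631 / 0.748176 = 1.983

1.983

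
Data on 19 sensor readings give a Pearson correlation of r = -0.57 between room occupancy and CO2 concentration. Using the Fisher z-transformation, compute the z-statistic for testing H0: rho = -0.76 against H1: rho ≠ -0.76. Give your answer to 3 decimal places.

Fisher z: atanh(-0.57) = -0.647523, atanh(-0.76) = -0.996215
z = (z_r − z_0)·√(n−3) = (-0.647523 − (-0.996215))·√16 = 0.348692 · 4.000000 = 1.395

1.395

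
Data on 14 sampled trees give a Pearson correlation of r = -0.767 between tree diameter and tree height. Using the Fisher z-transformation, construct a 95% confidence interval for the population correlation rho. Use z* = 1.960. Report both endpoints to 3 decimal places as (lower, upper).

(-0.922, -0.399)

z_r = atanh(-0.767) = -1.013000;  SE = 1/√(n−3) = 1/√11 = 0.301511
z-limits: -1.013000 ± 1.960·0.301511 = -1.013000 ± 0.590962 = [-1.603962, -0.422038]
ρ-limits: (tanh -1.603962, tanh -0.422038) = (-0.922, -0.399)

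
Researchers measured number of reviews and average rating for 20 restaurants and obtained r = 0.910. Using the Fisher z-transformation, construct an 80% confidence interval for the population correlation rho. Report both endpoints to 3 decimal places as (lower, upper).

Fisher z: z_r = atanh(r) = ½·ln((1+0.910)/(1−0.910)) = 1.527524
SE(z) = 1/√(n−3) = 1/√17 = 0.242536
80% ⇒ z* = 1.282; margin = 1.282·0.242536 = 0.310931
CI on z-scale: (1.216593, 1.838455)
Back-transform: tanh(1.216593) = 0.838646, tanh(1.838455) = 0.950647

(0.839, 0.951)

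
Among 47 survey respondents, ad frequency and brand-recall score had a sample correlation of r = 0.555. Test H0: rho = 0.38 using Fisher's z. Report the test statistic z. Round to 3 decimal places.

z_r = atanh(0.555) = 0.625578,  z_0 = atanh(0.38) = 0.400060
SE = 1/√(n−3) = 1/√44 = 0.150756
z = (z_r − z_0)/SE = (0.625578 − 0.400060) / 0.150756 = 0.225518 / 0.150756 = 1.496

1.496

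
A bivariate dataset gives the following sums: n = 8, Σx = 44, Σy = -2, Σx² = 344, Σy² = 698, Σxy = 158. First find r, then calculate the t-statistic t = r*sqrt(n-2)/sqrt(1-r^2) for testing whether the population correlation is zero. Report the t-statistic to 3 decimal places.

Numerator: nΣxy − (Σx)(Σy) = 8·158 − (44)(-2) = 1352
Denominator: √[(nΣx²−(Σx)²)(nΣy²−(Σy)²)]
  nΣx²−(Σx)² = 8·344 − 1936 = 816;  nΣy²−(Σy)² = 8·698 − 4 = 5580
  √(816·5580) = √4553280 = 2133.8416
r = 1352 / 2133.8416 = 0.6336
t = r·√(n−2)/√(1−r²) = 0.6336·√6 / √(1−0.401449) = 1.551997 / 0.773661 = 2.006

2.006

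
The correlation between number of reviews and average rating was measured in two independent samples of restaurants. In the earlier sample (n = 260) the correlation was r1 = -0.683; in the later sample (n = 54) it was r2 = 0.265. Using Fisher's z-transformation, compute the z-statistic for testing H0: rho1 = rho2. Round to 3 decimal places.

z1 = atanh(-0.683) = -0.834716,  z2 = atanh(0.265) = 0.271478
SE = √(1/(n1−3) + 1/(n2−3)) = √(1/257 + 1/51) = √(0.0038911 + 0.0196078) = √0.0234989 = 0.153294
z = (z1 − z2)/SE = (-0.834716 − 0.271478) / 0.153294 = -1.106194 / 0.153294 = -7.216

-7.216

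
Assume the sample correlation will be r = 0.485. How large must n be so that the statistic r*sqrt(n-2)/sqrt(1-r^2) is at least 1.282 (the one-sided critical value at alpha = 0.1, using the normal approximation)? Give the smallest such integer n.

r√(n−2)/√(1−r²) ≥ 1.282  ⇔  n−2 ≥ (1.282)²·(1−r²)/r²
(1−r²)/r² = (1−0.235225)/0.235225 = 3.2512
n ≥ 2 + 1.643524·3.2512 = 2 + 5.3434 = 7.3434
⌈7.3434⌉ = 8

8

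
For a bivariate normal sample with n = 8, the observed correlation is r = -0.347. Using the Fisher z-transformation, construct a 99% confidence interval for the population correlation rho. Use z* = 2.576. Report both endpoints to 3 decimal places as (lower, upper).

(-0.908, 0.658)

z_r = atanh(-0.347) = -0.362029;  SE = 1/√(n−3) = 1/√5 = 0.447214
z-limits: -0.362029 ± 2.576·0.447214 = -0.362029 ± 1.152023 = [-1.514052, 0.789994]
ρ-limits: (tanh -1.514052, tanh 0.789994) = (-0.908, 0.658)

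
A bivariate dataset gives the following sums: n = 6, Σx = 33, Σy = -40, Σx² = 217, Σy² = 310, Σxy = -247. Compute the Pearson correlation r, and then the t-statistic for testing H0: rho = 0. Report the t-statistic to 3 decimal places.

S_xy = nΣxy − ΣxΣy = 6·(-247) − 33·(-40) = -1482 − (-1320) = -162
S_xx = nΣx² − (Σx)² = 6·217 − 33² = 1302 − 1089 = 213
S_yy = nΣy² − (Σy)² = 6·310 − (-40)² = 1860 − 1600 = 260
r = S_xy / √(S_xx·S_yy) = -162 / √(213·260) = -162 / √55380 = -162 / 235.3296 = -0.6884
t = r·√(n−2)/√(1−r²) = -0.6884·√4 / √(1−0.473895) = -1.376800 / 0.725331 = -1.898

-1.898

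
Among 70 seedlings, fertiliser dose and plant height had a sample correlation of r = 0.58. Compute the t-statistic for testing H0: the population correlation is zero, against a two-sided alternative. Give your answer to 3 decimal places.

5.871

t = r·√(n−2) / √(1−r²) with r = 0.58, n = 70
  = 0.58·√68 / √(1 − 0.3364)
  = 0.58·8.246211 / 0.814616
  = 4.782802 / 0.814616 = 5.871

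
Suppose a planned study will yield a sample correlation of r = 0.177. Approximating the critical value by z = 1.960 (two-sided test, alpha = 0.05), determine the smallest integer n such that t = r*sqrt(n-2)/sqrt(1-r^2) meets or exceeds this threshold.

Need r·√(n−2)/√(1−r²) ≥ 1.960
√(n−2) ≥ 1.960·√(1−0.031329) / 0.177 = 1.960·0.984211 / 0.177 = 10.8986
n−2 ≥ 118.7795  ⇒  n ≥ 120.7795
Smallest integer n = 121

121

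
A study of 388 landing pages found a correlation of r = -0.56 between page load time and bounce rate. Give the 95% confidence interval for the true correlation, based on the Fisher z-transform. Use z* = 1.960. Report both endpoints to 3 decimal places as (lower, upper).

z_r = atanh(-0.56) = -0.632833;  SE = 1/√(n−3) = 1/√385 = 0.050965
z-limits: -0.632833 ± 1.960·0.050965 = -0.632833 ± 0.099891 = [-0.732724, -0.532942]
ρ-limits: (tanh -0.732724, tanh -0.532942) = (-0.625, -0.488)

(-0.625, -0.488)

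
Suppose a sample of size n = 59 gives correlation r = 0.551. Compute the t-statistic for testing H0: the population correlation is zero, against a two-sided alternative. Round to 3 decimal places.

t = r·√(n−2) / √(1−r²) with r = 0.551, n = 59
  = 0.551·√57 / √(1 − 0.303601)
  = 0.551·7.549834 / 0.834505
  = 4.159959 / 0.834505 = 4.985

4.985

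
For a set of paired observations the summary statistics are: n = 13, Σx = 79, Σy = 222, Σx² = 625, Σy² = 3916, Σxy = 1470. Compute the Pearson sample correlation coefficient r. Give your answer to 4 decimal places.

0.8987

S_xy = nΣxy − ΣxΣy = 13·1470 − 79·222 = 19110 − 17538 = 1572
S_xx = nΣx² − (Σx)² = 13·625 − 79² = 8125 − 6241 = 1884
S_yy = nΣy² − (Σy)² = 13·3916 − 222² = 50908 − 49284 = 1624
r = S_xy / √(S_xx·S_yy) = 1572 / √(1884·1624) = 1572 / √3059616 = 1572 / 1749.1758 = 0.8987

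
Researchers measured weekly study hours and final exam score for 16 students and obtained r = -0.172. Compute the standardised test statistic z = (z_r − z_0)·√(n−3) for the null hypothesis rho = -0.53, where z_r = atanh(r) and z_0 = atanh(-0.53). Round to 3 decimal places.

1.501

z_r = atanh(-0.172) = -0.173727,  z_0 = atanh(-0.53) = -0.590145
SE = 1/√(n−3) = 1/√13 = 0.277350
z = (z_r − z_0)/SE = (-0.173727 − (-0.590145)) / 0.277350 = 0.416418 / 0.277350 = 1.501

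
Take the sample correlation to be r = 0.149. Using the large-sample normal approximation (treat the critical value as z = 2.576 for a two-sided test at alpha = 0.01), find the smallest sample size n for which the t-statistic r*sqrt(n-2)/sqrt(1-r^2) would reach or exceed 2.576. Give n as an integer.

295

r√(n−2)/√(1−r²) ≥ 2.576  ⇔  n−2 ≥ (2.576)²·(1−r²)/r²
(1−r²)/r² = (1−0.022201)/0.022201 = 44.0430
n ≥ 2 + 6.635776·44.0430 = 2 + 292.2595 = 294.2595
⌈294.2595⌉ = 295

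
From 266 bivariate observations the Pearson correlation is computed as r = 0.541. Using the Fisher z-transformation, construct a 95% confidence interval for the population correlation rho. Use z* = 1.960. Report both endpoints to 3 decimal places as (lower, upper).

(0.450, 0.621)

z_r = atanh(0.541) = 0.605568;  SE = 1/√(n−3) = 1/√263 = 0.061663
z-limits: 0.605568 ± 1.960·0.061663 = 0.605568 ± 0.120859 = [0.484709, 0.726427]
ρ-limits: (tanh 0.484709, tanh 0.726427) = (0.450, 0.621)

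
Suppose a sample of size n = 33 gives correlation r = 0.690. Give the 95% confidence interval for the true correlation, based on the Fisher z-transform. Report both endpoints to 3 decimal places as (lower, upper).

z_r = atanh(0.690) = 0.847956;  SE = 1/√(n−3) = 1/√30 = 0.182574
z-limits: 0.847956 ± 1.960·0.182574 = 0.847956 ± 0.357845 = [0.490111, 1.205801]
ρ-limits: (tanh 0.490111, tanh 1.205801) = (0.454, 0.835)

(0.454, 0.835)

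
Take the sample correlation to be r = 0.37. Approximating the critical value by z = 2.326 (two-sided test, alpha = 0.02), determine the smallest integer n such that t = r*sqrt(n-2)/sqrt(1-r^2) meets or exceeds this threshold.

Need r·√(n−2)/√(1−r²) ≥ 2.326
√(n−2) ≥ 2.326·√(1−0.1369) / 0.37 = 2.326·0.929032 / 0.37 = 5.8403
n−2 ≥ 34.1091  ⇒  n ≥ 36.1091
Smallest integer n = 37

37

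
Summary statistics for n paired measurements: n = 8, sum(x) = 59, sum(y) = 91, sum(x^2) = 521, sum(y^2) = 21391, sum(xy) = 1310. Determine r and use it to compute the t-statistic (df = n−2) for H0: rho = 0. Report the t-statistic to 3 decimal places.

S_xy = nΣxy − ΣxΣy = 8·1310 − 59·91 = 10480 − 5369 = 5111
S_xx = nΣx² − (Σx)² = 8·521 − 59² = 4168 − 3481 = 687
S_yy = nΣy² − (Σy)² = 8·21391 − 91² = 171128 − 8281 = 162847
r = S_xy / √(S_xx·S_yy) = 5111 / √(687·162847) = 5111 / √111875889 = 5111 / 10577.1399 = 0.4832
t = r·√(n−2)/√(1−r²) = 0.4832·√6 / √(1−0.233482) = 1.183593 / 0.875510 = 1.352

1.352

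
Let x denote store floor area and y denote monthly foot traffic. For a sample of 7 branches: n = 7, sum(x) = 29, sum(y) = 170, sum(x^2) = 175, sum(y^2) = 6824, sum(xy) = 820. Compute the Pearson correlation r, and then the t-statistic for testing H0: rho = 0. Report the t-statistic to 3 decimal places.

0.706

Numerator: nΣxy − (Σx)(Σy) = 7·820 − (29)(170) = 810
Denominator: √[(nΣx²−(Σx)²)(nΣy²−(Σy)²)]
  nΣx²−(Σx)² = 7·175 − 841 = 384;  nΣy²−(Σy)² = 7·6824 − 28900 = 18868
  √(384·18868) = √7245312 = 2691.7117
r = 810 / 2691.7117 = 0.3009
t = r·√(n−2)/√(1−r²) = 0.3009·√5 / √(1−0.090541) = 0.672833 / 0.953656 = 0.706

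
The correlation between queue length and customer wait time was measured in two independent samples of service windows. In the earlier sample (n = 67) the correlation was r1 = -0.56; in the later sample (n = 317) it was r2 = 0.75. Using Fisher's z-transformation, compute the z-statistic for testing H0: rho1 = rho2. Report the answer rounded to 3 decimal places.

-11.708

z1 = atanh(-0.56) = -0.632833,  z2 = atanh(0.75) = 0.972955
SE = √(1/(n1−3) + 1/(n2−3)) = √(1/64 + 1/314) = √(0.0156250 + 0.0031847) = √0.0188097 = 0.137148
z = (z1 − z2)/SE = (-0.632833 − 0.972955) / 0.137148 = -1.605788 / 0.137148 = -11.708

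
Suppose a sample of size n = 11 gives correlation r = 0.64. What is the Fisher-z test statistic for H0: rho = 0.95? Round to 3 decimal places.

Fisher z: atanh(0.64) = 0.758174, atanh(0.95) = 1.831781
z = (z_r − z_0)·√(n−3) = (0.758174 − 1.831781)·√8 = -1.073607 · 2.828427 = -3.037

-3.037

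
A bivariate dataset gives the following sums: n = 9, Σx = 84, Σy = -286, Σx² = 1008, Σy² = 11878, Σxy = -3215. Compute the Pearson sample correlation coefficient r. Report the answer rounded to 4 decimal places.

-0.6903

Numerator: nΣxy − (Σx)(Σy) = 9·(-3215) − (84)(-286) = -4911
Denominator: √[(nΣx²−(Σx)²)(nΣy²−(Σy)²)]
  nΣx²−(Σx)² = 9·1008 − 7056 = 2016;  nΣy²−(Σy)² = 9·11878 − 81796 = 25106
  √(2016·25106) = √50613696 = 7114.3303
r = -4911 / 7114.3303 = -0.6903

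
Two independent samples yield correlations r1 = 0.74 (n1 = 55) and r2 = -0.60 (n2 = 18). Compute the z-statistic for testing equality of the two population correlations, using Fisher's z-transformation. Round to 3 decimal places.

z1 = atanh(0.74) = 0.950479,  z2 = atanh(-0.60) = -0.693147
SE = √(1/(n1−3) + 1/(n2−3)) = √(1/52 + 1/15) = √(0.0192308 + 0.0666667) = √0.0858975 = 0.293083
z = (z1 − z2)/SE = (0.950479 − (-0.693147)) / 0.293083 = 1.643626 / 0.293083 = 5.608

5.608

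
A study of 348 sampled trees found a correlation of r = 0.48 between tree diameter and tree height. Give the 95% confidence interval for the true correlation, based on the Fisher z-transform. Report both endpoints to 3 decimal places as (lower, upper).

(0.395, 0.557)

z_r = atanh(0.48) = 0.522984;  SE = 1/√(n−3) = 1/√345 = 0.053838
z-limits: 0.522984 ± 1.960·0.053838 = 0.522984 ± 0.105522 = [0.417462, 0.628506]
ρ-limits: (tanh 0.417462, tanh 0.628506) = (0.395, 0.557)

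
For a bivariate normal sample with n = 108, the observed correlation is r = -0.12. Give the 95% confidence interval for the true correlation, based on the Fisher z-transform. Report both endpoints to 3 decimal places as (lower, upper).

(-0.302, 0.071)

z_r = atanh(-0.12) = -0.120581;  SE = 1/√(n−3) = 1/√105 = 0.097590
z-limits: -0.120581 ± 1.960·0.097590 = -0.120581 ± 0.191276 = [-0.311857, 0.070695]
ρ-limits: (tanh -0.311857, tanh 0.070695) = (-0.302, 0.071)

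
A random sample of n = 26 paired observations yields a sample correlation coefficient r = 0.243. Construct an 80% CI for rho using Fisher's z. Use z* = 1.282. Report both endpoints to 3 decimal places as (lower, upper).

(-0.019, 0.474)

Fisher z: z_r = atanh(r) = ½·ln((1+0.243)/(1−0.243)) = 0.247960
SE(z) = 1/√(n−3) = 1/√23 = 0.208514
80% ⇒ z* = 1.282; margin = 1.282·0.208514 = 0.267315
CI on z-scale: (-0.019355, 0.515275)
Back-transform: tanh(-0.019355) = -0.019353, tanh(0.515275) = 0.474045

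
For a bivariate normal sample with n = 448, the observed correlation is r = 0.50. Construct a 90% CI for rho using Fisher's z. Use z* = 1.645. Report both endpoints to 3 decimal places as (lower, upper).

(0.439, 0.556)

Fisher z: z_r = atanh(r) = ½·ln((1+0.50)/(1−0.50)) = 0.549306
SE(z) = 1/√(n−3) = 1/√445 = 0.047405
90% ⇒ z* = 1.645; margin = 1.645·0.047405 = 0.077981
CI on z-scale: (0.471325, 0.627287)
Back-transform: tanh(0.471325) = 0.439269, tanh(0.627287) = 0.556181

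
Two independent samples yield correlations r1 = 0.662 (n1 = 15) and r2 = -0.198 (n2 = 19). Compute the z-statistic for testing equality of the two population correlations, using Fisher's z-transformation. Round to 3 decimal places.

2.611

Fisher z-transforms: z1 = atanh(0.662) = 0.796366, z2 = atanh(-0.198) = -0.200650; difference d = 0.997016
Var(d) = 1/12 + 1/16 = 0.0833333 + 0.0625000 = 0.1458333
z = d/√Var(d) = 0.997016 / √0.1458333 = 0.997016 / 0.381881 = 2.611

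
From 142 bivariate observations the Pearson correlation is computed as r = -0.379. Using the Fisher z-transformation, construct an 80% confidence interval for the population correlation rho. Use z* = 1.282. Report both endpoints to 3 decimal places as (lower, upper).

(-0.468, -0.282)

Fisher z: z_r = atanh(r) = ½·ln((1+(-0.379))/(1−(-0.379))) = -0.398891
SE(z) = 1/√(n−3) = 1/√139 = 0.084819
80% ⇒ z* = 1.282; margin = 1.282·0.084819 = 0.108738
CI on z-scale: (-0.507629, -0.290153)
Back-transform: tanh(-0.507629) = -0.468096, tanh(-0.290153) = -0.282276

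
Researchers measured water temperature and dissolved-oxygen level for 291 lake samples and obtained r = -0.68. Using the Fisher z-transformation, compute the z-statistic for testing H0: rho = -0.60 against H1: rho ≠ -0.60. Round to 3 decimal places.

-2.307

Fisher z: atanh(-0.68) = -0.829114, atanh(-0.60) = -0.693147
z = (z_r − z_0)·√(n−3) = (-0.829114 − (-0.693147))·√288 = -0.135967 · 16.970563 = -2.307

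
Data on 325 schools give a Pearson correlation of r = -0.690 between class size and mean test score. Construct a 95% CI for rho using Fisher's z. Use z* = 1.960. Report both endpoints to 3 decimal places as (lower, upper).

(-0.743, -0.628)

z_r = atanh(-0.690) = -0.847956;  SE = 1/√(n−3) = 1/√322 = 0.055728
z-limits: -0.847956 ± 1.960·0.055728 = -0.847956 ± 0.109227 = [-0.957183, -0.738729]
ρ-limits: (tanh -0.957183, tanh -0.738729) = (-0.743, -0.628)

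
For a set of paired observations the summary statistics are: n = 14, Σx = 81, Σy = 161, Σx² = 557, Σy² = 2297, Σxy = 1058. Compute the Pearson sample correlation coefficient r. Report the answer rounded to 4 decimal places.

Numerator: nΣxy − (Σx)(Σy) = 14·1058 − (81)(161) = 1771
Denominator: √[(nΣx²−(Σx)²)(nΣy²−(Σy)²)]
  nΣx²−(Σx)² = 14·557 − 6561 = 1237;  nΣy²−(Σy)² = 14·2297 − 25921 = 6237
  √(1237·6237) = √7715169 = 2777.6193
r = 1771 / 2777.6193 = 0.6376

0.6376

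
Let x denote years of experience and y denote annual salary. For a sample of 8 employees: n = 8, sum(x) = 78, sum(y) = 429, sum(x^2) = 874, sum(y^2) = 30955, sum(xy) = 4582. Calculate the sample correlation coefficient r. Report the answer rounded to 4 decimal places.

0.4203

Numerator: nΣxy − (Σx)(Σy) = 8·4582 − (78)(429) = 3194
Denominator: √[(nΣx²−(Σx)²)(nΣy²−(Σy)²)]
  nΣx²−(Σx)² = 8·874 − 6084 = 908;  nΣy²−(Σy)² = 8·30955 − 184041 = 63599
  √(908·63599) = √57747892 = 7599.2034
r = 3194 / 7599.2034 = 0.4203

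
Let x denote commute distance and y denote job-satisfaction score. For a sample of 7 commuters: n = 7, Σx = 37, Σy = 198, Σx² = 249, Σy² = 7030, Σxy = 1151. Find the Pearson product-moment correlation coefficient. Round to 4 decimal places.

0.3779

S_xy = nΣxy − ΣxΣy = 7·1151 − 37·198 = 8057 − 7326 = 731
S_xx = nΣx² − (Σx)² = 7·249 − 37² = 1743 − 1369 = 374
S_yy = nΣy² − (Σy)² = 7·7030 − 198² = 49210 − 39204 = 10006
r = S_xy / √(S_xx·S_yy) = 731 / √(374·10006) = 731 / √3742244 = 731 / 1934.4880 = 0.3779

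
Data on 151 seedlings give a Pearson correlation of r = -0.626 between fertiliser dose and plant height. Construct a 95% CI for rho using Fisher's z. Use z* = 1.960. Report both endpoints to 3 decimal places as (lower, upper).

Fisher z: z_r = atanh(r) = ½·ln((1+(-0.626))/(1−(-0.626))) = -0.734811
SE(z) = 1/√(n−3) = 1/√148 = 0.082199
95% ⇒ z* = 1.960; margin = 1.960·0.082199 = 0.161110
CI on z-scale: (-0.895921, -0.573701)
Back-transform: tanh(-0.895921) = -0.714306, tanh(-0.573701) = -0.518072

(-0.714, -0.518)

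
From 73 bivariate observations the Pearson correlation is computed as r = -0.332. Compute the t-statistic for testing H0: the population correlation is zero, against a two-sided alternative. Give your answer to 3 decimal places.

1 − r² = 1 − 0.110224 = 0.889776;  √(1−r²) = 0.943279
√(n−2) = √71 = 8.426150
t = r·√(n−2)/√(1−r²) = -0.332 · 8.426150 / 0.943279 = -2.966

-2.966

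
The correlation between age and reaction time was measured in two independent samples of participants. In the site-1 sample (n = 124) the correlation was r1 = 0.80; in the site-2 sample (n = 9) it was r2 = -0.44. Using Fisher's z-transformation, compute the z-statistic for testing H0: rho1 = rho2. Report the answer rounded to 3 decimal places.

3.756

z1 = atanh(0.80) = 1.098612,  z2 = atanh(-0.44) = -0.472231
SE = √(1/(n1−3) + 1/(n2−3)) = √(1/121 + 1/6) = √(0.0082645 + 0.1666667) = √0.1749312 = 0.418248
z = (z1 − z2)/SE = (1.098612 − (-0.472231)) / 0.418248 = 1.570843 / 0.418248 = 3.756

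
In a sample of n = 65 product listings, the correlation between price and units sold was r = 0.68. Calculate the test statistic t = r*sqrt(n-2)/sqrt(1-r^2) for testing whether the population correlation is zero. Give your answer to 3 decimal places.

7.361

1 − r² = 1 − 0.4624 = 0.5376;  √(1−r²) = 0.733212
√(n−2) = √63 = 7.937254
t = r·√(n−2)/√(1−r²) = 0.68 · 7.937254 / 0.733212 = 7.361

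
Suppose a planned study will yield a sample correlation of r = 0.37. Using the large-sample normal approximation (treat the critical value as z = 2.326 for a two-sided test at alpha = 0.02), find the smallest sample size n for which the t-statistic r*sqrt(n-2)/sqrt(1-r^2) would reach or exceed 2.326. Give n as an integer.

r√(n−2)/√(1−r²) ≥ 2.326  ⇔  n−2 ≥ (2.326)²·(1−r²)/r²
(1−r²)/r² = (1−0.1369)/0.1369 = 6.3046
n ≥ 2 + 5.410276·6.3046 = 2 + 34.1096 = 36.1096
⌈36.1096⌉ = 37

37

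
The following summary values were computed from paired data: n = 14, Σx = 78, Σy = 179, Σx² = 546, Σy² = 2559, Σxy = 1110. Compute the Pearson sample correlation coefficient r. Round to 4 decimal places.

0.6494

S_xy = nΣxy − ΣxΣy = 14·1110 − 78·179 = 15540 − 13962 = 1578
S_xx = nΣx² − (Σx)² = 14·546 − 78² = 7644 − 6084 = 1560
S_yy = nΣy² − (Σy)² = 14·2559 − 179² = 35826 − 32041 = 3785
r = S_xy / √(S_xx·S_yy) = 1578 / √(1560·3785) = 1578 / √5904600 = 1578 / 2429.9383 = 0.6494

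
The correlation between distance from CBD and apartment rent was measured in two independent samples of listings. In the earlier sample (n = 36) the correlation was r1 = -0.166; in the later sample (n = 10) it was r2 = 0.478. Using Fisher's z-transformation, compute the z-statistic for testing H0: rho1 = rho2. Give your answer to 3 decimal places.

-1.653

z1 = atanh(-0.166) = -0.167550,  z2 = atanh(0.478) = 0.520389
SE = √(1/(n1−3) + 1/(n2−3)) = √(1/33 + 1/7) = √(0.0303030 + 0.1428571) = √0.1731601 = 0.416125
z = (z1 − z2)/SE = (-0.167550 − 0.520389) / 0.416125 = -0.687939 / 0.416125 = -1.653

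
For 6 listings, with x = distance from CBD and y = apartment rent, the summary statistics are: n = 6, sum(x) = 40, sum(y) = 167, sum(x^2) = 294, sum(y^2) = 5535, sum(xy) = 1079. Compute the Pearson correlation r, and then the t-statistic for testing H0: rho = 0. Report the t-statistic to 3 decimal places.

Numerator: nΣxy − (Σx)(Σy) = 6·1079 − (40)(167) = -206
Denominator: √[(nΣx²−(Σx)²)(nΣy²−(Σy)²)]
  nΣx²−(Σx)² = 6·294 − 1600 = 164;  nΣy²−(Σy)² = 6·5535 − 27889 = 5321
  √(164·5321) = √872644 = 934.1542
r = -206 / 934.1542 = -0.2205
t = r·√(n−2)/√(1−r²) = -0.2205·√4 / √(1−0.048620) = -0.441000 / 0.975387 = -0.452

-0.452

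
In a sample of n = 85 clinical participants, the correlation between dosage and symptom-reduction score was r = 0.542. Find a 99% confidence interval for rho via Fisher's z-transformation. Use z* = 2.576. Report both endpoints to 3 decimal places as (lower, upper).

Fisher z: z_r = atanh(r) = ½·ln((1+0.542)/(1−0.542)) = 0.606983
SE(z) = 1/√(n−3) = 1/√82 = 0.110432
99% ⇒ z* = 2.576; margin = 2.576·0.110432 = 0.284473
CI on z-scale: (0.322510, 0.891456)
Back-transform: tanh(0.322510) = 0.311775, tanh(0.891456) = 0.712112

(0.312, 0.712)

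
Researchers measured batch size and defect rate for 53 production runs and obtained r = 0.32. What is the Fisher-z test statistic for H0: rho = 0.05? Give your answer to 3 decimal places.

1.991

z_r = atanh(0.32) = 0.331647,  z_0 = atanh(0.05) = 0.050042
SE = 1/√(n−3) = 1/√50 = 0.141421
z = (z_r − z_0)/SE = (0.331647 − 0.050042) / 0.141421 = 0.281605 / 0.141421 = 1.991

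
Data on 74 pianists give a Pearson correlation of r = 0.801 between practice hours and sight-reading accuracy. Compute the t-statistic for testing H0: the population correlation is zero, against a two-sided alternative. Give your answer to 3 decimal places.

11.353

t = r·√(n−2) / √(1−r²) with r = 0.801, n = 74
  = 0.801·√72 / √(1 − 0.641601)
  = 0.801·8.485281 / 0.598664
  = 6.796710 / 0.598664 = 11.353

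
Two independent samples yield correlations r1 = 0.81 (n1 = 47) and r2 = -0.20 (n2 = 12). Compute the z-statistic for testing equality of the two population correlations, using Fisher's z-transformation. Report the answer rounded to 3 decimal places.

z1 = atanh(0.81) = 1.127029,  z2 = atanh(-0.20) = -0.202733
SE = √(1/(n1−3) + 1/(n2−3)) = √(1/44 + 1/9) = √(0.0227273 + 0.1111111) = √0.1338384 = 0.365839
z = (z1 − z2)/SE = (1.127029 − (-0.202733)) / 0.365839 = 1.329762 / 0.365839 = 3.635

3.635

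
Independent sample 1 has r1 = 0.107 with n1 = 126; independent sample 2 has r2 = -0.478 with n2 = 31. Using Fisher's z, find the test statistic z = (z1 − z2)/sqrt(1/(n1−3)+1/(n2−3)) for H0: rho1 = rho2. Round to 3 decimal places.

z1 = atanh(0.107) = 0.107411,  z2 = atanh(-0.478) = -0.520389
SE = √(1/(n1−3) + 1/(n2−3)) = √(1/123 + 1/28) = √(0.0081301 + 0.0357143) = √0.0438444 = 0.209391
z = (z1 − z2)/SE = (0.107411 − (-0.520389)) / 0.209391 = 0.627800 / 0.209391 = 2.998

2.998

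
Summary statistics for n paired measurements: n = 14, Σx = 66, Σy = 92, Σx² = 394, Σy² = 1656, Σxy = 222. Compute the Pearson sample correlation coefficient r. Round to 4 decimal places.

-0.7173

S_xy = nΣxy − ΣxΣy = 14·222 − 66·92 = 3108 − 6072 = -2964
S_xx = nΣx² − (Σx)² = 14·394 − 66² = 5516 − 4356 = 1160
S_yy = nΣy² − (Σy)² = 14·1656 − 92² = 23184 − 8464 = 14720
r = S_xy / √(S_xx·S_yy) = -2964 / √(1160·14720) = -2964 / √17075200 = -2964 / 4132.2149 = -0.7173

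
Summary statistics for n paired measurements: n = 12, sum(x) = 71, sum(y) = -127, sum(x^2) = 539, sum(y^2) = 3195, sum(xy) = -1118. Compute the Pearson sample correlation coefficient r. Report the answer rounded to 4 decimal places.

Numerator: nΣxy − (Σx)(Σy) = 12·(-1118) − (71)(-127) = -4399
Denominator: √[(nΣx²−(Σx)²)(nΣy²−(Σy)²)]
  nΣx²−(Σx)² = 12·539 − 5041 = 1427;  nΣy²−(Σy)² = 12·3195 − 16129 = 22211
  √(1427·22211) = √31695097 = 5629.8399
r = -4399 / 5629.8399 = -0.7814

-0.7814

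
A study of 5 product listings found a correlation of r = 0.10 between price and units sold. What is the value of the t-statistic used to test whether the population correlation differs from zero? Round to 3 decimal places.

0.174

t = r·√(n−2) / √(1−r²) with r = 0.10, n = 5
  = 0.10·√3 / √(1 − 0.0100)
  = 0.10·1.732051 / 0.994987
  = 0.173205 / 0.994987 = 0.174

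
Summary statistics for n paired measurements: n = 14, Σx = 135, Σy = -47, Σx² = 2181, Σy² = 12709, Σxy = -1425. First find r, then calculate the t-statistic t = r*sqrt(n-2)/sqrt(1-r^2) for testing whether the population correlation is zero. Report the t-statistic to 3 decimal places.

Numerator: nΣxy − (Σx)(Σy) = 14·(-1425) − (135)(-47) = -13605
Denominator: √[(nΣx²−(Σx)²)(nΣy²−(Σy)²)]
  nΣx²−(Σx)² = 14·2181 − 18225 = 12309;  nΣy²−(Σy)² = 14·12709 − 2209 = 175717
  √(12309·175717) = √2162900553 = 46506.9947
r = -13605 / 46506.9947 = -0.2925
t = r·√(n−2)/√(1−r²) = -0.2925·√12 / √(1−0.085556) = -1.013250 / 0.956266 = -1.060

-1.060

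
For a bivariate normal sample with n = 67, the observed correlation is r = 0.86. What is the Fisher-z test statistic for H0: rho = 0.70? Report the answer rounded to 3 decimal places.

Fisher z: atanh(0.86) = 1.293345, atanh(0.70) = 0.867301
z = (z_r − z_0)·√(n−3) = (1.293345 − 0.867301)·√64 = 0.426044 · 8.000000 = 3.408

3.408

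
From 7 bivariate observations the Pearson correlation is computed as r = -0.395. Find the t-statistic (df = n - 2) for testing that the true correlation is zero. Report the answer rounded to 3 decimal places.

-0.961

1 − r² = 1 − 0.156025 = 0.843975;  √(1−r²) = 0.918681
√(n−2) = √5 = 2.236068
t = r·√(n−2)/√(1−r²) = -0.395 · 2.236068 / 0.918681 = -0.961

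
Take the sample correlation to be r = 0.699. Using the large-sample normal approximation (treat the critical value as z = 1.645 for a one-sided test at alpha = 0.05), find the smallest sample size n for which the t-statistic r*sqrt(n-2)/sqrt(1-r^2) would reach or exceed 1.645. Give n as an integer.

r√(n−2)/√(1−r²) ≥ 1.645  ⇔  n−2 ≥ (1.645)²·(1−r²)/r²
(1−r²)/r² = (1−0.488601)/0.488601 = 1.0467
n ≥ 2 + 2.706025·1.0467 = 2 + 2.8324 = 4.8324
⌈4.8324⌉ = 5

5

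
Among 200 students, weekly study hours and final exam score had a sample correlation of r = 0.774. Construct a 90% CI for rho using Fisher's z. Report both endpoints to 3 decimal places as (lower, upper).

(0.723, 0.817)

Fisher z: z_r = atanh(r) = ½·ln((1+0.774)/(1−0.774)) = 1.030229
SE(z) = 1/√(n−3) = 1/√197 = 0.071247
90% ⇒ z* = 1.645; margin = 1.645·0.071247 = 0.117201
CI on z-scale: (0.913028, 1.147430)
Back-transform: tanh(0.913028) = 0.722582, tanh(1.147430) = 0.816901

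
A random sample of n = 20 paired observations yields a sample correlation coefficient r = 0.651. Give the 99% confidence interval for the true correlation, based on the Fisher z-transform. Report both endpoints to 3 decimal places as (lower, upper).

(0.151, 0.886)

Fisher z: z_r = atanh(r) = ½·ln((1+0.651)/(1−0.651)) = 0.777032
SE(z) = 1/√(n−3) = 1/√17 = 0.242536
99% ⇒ z* = 2.576; margin = 2.576·0.242536 = 0.624773
CI on z-scale: (0.152259, 1.401805)
Back-transform: tanh(0.152259) = 0.151093, tanh(1.401805) = 0.885741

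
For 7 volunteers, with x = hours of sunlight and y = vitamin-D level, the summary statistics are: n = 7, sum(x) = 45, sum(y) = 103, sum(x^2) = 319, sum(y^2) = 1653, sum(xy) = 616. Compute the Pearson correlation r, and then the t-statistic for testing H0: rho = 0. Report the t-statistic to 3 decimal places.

-2.334

Numerator: nΣxy − (Σx)(Σy) = 7·616 − (45)(103) = -323
Denominator: √[(nΣx²−(Σx)²)(nΣy²−(Σy)²)]
  nΣx²−(Σx)² = 7·319 − 2025 = 208;  nΣy²−(Σy)² = 7·1653 − 10609 = 962
  √(208·962) = √200096 = 447.3209
r = -323 / 447.3209 = -0.7221
t = r·√(n−2)/√(1−r²) = -0.7221·√5 / √(1−0.521428) = -1.614665 / 0.691789 = -2.334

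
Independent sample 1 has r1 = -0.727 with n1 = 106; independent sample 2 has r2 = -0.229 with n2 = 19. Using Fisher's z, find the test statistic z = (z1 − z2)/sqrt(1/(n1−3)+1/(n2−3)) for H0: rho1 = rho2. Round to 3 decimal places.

-2.565

z1 = atanh(-0.727) = -0.922335,  z2 = atanh(-0.229) = -0.233134
SE = √(1/(n1−3) + 1/(n2−3)) = √(1/103 + 1/16) = √(0.0097087 + 0.0625000) = √0.0722087 = 0.268717
z = (z1 − z2)/SE = (-0.922335 − (-0.233134)) / 0.268717 = -0.689201 / 0.268717 = -2.565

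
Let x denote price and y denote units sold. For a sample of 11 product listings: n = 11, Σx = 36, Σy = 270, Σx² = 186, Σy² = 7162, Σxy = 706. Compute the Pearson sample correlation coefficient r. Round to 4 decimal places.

S_xy = nΣxy − ΣxΣy = 11·706 − 36·270 = 7766 − 9720 = -1954
S_xx = nΣx² − (Σx)² = 11·186 − 36² = 2046 − 1296 = 750
S_yy = nΣy² − (Σy)² = 11·7162 − 270² = 78782 − 72900 = 5882
r = S_xy / √(S_xx·S_yy) = -1954 / √(750·5882) = -1954 / √4411500 = -1954 / 2100.3571 = -0.9303

-0.9303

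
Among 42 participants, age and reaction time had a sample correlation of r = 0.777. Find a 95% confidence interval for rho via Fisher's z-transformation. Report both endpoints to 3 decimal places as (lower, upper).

z_r = atanh(0.777) = 1.037755;  SE = 1/√(n−3) = 1/√39 = 0.160128
z-limits: 1.037755 ± 1.960·0.160128 = 1.037755 ± 0.313851 = [0.723904, 1.351606]
ρ-limits: (tanh 0.723904, tanh 1.351606) = (0.619, 0.874)

(0.619, 0.874)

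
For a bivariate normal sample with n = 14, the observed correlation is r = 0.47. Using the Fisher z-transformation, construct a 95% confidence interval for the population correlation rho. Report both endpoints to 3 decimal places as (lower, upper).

(-0.081, 0.801)

z_r = atanh(0.47) = 0.510070;  SE = 1/√(n−3) = 1/√11 = 0.301511
z-limits: 0.510070 ± 1.960·0.301511 = 0.510070 ± 0.590962 = [-0.080892, 1.101032]
ρ-limits: (tanh -0.080892, tanh 1.101032) = (-0.081, 0.801)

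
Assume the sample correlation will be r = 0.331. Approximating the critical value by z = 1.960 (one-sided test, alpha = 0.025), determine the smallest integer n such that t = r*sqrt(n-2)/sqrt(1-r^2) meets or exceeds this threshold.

Need r·√(n−2)/√(1−r²) ≥ 1.960
√(n−2) ≥ 1.960·√(1−0.109561) / 0.331 = 1.960·0.943631 / 0.331 = 5.5877
n−2 ≥ 31.2224  ⇒  n ≥ 33.2224
Smallest integer n = 34

34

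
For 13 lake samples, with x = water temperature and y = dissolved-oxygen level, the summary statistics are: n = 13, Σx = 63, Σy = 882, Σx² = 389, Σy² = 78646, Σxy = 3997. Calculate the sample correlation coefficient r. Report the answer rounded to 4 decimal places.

S_xy = nΣxy − ΣxΣy = 13·3997 − 63·882 = 51961 − 55566 = -3605
S_xx = nΣx² − (Σx)² = 13·389 − 63² = 5057 − 3969 = 1088
S_yy = nΣy² − (Σy)² = 13·78646 − 882² = 1022398 − 777924 = 244474
r = S_xy / √(S_xx·S_yy) = -3605 / √(1088·244474) = -3605 / √265987712 = -3605 / 16309.1297 = -0.2210

-0.2210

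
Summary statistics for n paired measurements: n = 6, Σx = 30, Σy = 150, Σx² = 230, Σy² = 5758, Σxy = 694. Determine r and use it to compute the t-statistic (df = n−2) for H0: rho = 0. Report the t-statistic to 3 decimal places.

S_xy = nΣxy − ΣxΣy = 6·694 − 30·150 = 4164 − 4500 = -336
S_xx = nΣx² − (Σx)² = 6·230 − 30² = 1380 − 900 = 480
S_yy = nΣy² − (Σy)² = 6·5758 − 150² = 34548 − 22500 = 12048
r = S_xy / √(S_xx·S_yy) = -336 / √(480·12048) = -336 / √5783040 = -336 / 2404.7952 = -0.1397
t = r·√(n−2)/√(1−r²) = -0.1397·√4 / √(1−0.019516) = -0.279400 / 0.990194 = -0.282

-0.282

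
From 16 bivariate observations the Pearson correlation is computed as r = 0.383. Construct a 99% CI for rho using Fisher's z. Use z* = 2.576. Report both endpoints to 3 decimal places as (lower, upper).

(-0.301, 0.807)

z_r = atanh(0.383) = 0.403571;  SE = 1/√(n−3) = 1/√13 = 0.277350
z-limits: 0.403571 ± 2.576·0.277350 = 0.403571 ± 0.714454 = [-0.310883, 1.118025]
ρ-limits: (tanh -0.310883, tanh 1.118025) = (-0.301, 0.807)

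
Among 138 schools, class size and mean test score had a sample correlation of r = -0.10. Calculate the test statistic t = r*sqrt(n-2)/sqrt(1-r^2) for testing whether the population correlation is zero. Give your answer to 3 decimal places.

1 − r² = 1 − 0.0100 = 0.9900;  √(1−r²) = 0.994987
√(n−2) = √136 = 11.661904
t = r·√(n−2)/√(1−r²) = -0.10 · 11.661904 / 0.994987 = -1.172

-1.172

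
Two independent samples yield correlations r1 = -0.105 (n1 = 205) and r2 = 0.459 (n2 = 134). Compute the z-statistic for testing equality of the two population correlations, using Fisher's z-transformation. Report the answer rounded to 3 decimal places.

-5.361

z1 = atanh(-0.105) = -0.105388,  z2 = atanh(0.459) = 0.496044
SE = √(1/(n1−3) + 1/(n2−3)) = √(1/202 + 1/131) = √(0.0049505 + 0.0076336) = √0.0125841 = 0.112179
z = (z1 − z2)/SE = (-0.105388 − 0.496044) / 0.112179 = -0.601432 / 0.112179 = -5.361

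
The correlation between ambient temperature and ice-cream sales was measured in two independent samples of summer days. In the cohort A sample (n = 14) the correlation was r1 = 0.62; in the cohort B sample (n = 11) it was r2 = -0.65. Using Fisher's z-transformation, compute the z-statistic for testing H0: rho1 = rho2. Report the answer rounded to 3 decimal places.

Fisher z-transforms: z1 = atanh(0.62) = 0.725005, z2 = atanh(-0.65) = -0.775299; difference d = 1.500304
Var(d) = 1/11 + 1/8 = 0.0909091 + 0.1250000 = 0.2159091
z = d/√Var(d) = 1.500304 / √0.2159091 = 1.500304 / 0.464660 = 3.229

3.229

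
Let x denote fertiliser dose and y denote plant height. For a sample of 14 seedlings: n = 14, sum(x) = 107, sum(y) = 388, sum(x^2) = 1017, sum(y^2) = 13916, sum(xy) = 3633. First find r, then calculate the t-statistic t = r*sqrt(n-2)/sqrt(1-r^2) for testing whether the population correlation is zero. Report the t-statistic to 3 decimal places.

5.385

Numerator: nΣxy − (Σx)(Σy) = 14·3633 − (107)(388) = 9346
Denominator: √[(nΣx²−(Σx)²)(nΣy²−(Σy)²)]
  nΣx²−(Σx)² = 14·1017 − 11449 = 2789;  nΣy²−(Σy)² = 14·13916 − 150544 = 44280
  √(2789·44280) = √123496920 = 11112.9168
r = 9346 / 11112.9168 = 0.8410
t = r·√(n−2)/√(1−r²) = 0.8410·√12 / √(1−0.707281) = 2.913309 / 0.541035 = 5.385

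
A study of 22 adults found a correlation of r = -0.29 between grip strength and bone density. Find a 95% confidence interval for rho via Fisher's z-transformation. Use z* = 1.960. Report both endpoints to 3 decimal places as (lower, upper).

(-0.634, 0.150)

Fisher z: z_r = atanh(r) = ½·ln((1+(-0.29))/(1−(-0.29))) = -0.298566
SE(z) = 1/√(n−3) = 1/√19 = 0.229416
95% ⇒ z* = 1.960; margin = 1.960·0.229416 = 0.449655
CI on z-scale: (-0.748221, 0.151089)
Back-transform: tanh(-0.748221) = -0.634086, tanh(0.151089) = 0.149950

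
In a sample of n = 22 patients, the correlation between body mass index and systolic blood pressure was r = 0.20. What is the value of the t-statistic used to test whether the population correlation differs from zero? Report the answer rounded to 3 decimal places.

0.913

1 − r² = 1 − 0.0400 = 0.9600;  √(1−r²) = 0.979796
√(n−2) = √20 = 4.472136
t = r·√(n−2)/√(1−r²) = 0.20 · 4.472136 / 0.979796 = 0.913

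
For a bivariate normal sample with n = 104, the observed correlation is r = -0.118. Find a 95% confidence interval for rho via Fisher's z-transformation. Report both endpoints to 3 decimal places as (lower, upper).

(-0.304, 0.076)

z_r = atanh(-0.118) = -0.118552;  SE = 1/√(n−3) = 1/√101 = 0.099504
z-limits: -0.118552 ± 1.960·0.099504 = -0.118552 ± 0.195028 = [-0.313580, 0.076476]
ρ-limits: (tanh -0.313580, tanh 0.076476) = (-0.304, 0.076)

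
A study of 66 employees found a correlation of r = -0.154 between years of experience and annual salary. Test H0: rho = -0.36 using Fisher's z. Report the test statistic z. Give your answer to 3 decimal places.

z_r = atanh(-0.154) = -0.155235,  z_0 = atanh(-0.36) = -0.376886
SE = 1/√(n−3) = 1/√63 = 0.125988
z = (z_r − z_0)/SE = (-0.155235 − (-0.376886)) / 0.125988 = 0.221651 / 0.125988 = 1.759

1.759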